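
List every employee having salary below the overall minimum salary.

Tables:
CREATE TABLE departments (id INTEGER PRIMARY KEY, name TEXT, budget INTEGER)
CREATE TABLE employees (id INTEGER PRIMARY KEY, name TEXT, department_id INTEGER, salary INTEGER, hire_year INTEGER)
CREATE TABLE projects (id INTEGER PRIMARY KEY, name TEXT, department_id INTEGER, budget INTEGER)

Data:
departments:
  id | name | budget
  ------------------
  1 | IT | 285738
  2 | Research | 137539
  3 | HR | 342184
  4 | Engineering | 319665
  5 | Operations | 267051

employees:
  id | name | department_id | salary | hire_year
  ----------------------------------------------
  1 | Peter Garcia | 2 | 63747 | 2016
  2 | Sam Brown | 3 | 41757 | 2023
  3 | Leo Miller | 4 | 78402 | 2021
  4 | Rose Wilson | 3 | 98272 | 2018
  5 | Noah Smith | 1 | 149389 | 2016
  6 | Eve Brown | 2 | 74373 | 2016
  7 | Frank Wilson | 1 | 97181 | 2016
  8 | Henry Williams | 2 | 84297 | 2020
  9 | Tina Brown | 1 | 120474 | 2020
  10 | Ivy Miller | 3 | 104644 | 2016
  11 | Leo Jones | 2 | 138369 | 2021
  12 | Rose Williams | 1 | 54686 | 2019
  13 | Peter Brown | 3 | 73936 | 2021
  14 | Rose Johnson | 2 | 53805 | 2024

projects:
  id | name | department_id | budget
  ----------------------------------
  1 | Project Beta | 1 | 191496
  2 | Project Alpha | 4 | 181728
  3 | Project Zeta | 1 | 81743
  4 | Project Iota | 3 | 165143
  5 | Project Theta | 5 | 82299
SELECT name, salary FROM employees WHERE salary < (SELECT MIN(salary) FROM employees)

Execution result:
(no rows)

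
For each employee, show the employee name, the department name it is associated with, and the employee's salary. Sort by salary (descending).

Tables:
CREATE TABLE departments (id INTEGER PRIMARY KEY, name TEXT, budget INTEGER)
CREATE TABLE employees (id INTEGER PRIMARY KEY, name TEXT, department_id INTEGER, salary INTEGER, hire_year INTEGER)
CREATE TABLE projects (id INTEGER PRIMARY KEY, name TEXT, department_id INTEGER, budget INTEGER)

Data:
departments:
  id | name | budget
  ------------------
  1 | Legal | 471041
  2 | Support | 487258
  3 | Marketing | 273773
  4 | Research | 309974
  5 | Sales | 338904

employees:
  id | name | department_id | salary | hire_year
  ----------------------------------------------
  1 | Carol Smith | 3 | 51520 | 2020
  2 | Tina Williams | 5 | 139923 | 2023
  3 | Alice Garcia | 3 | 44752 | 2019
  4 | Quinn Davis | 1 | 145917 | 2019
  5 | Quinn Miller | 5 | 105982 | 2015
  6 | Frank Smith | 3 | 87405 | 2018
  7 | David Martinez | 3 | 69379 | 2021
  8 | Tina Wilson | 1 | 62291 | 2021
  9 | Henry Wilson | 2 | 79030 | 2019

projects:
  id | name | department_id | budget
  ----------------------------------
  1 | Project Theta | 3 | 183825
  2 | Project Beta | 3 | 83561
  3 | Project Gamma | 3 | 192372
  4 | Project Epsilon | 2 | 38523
SELECT c.name, p.name AS department, c.salary FROM employees c JOIN departments p ON c.department_id = p.id ORDER BY c.salary DESC

Execution result:
name | department | salary
Quinn Davis | Legal | 145917
Tina Williams | Sales | 139923
Quinn Miller | Sales | 105982
Frank Smith | Marketing | 87405
Henry Wilson | Support | 79030
David Martinez | Marketing | 69379
Tina Wilson | Legal | 62291
Carol Smith | Marketing | 51520
Alice Garcia | Marketing | 44752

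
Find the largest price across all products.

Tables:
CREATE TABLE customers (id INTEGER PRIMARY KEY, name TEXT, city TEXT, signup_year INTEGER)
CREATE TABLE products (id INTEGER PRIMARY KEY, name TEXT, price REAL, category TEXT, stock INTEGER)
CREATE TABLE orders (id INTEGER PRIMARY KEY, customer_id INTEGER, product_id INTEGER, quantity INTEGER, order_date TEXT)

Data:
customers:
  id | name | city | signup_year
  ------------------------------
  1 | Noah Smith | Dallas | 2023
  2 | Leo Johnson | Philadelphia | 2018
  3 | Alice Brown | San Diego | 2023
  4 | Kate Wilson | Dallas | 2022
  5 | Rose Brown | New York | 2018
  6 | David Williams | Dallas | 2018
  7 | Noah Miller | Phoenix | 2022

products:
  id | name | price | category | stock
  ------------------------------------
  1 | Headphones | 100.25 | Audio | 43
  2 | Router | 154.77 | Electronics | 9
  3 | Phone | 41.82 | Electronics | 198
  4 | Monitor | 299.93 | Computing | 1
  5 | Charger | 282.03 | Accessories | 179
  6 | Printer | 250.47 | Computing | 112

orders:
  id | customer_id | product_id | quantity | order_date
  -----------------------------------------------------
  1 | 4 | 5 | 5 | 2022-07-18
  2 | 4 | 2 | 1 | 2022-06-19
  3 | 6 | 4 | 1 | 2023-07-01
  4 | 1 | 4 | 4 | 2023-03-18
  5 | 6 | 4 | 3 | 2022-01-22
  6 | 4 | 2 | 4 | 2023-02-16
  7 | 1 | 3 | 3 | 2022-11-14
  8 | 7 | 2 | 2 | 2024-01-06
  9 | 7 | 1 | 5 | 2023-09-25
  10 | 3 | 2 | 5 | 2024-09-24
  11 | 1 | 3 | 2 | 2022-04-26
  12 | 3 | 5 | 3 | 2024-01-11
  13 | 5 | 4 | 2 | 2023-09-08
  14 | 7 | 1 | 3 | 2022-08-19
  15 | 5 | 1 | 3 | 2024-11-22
SELECT MAX(price) FROM products

Execution result:
299.93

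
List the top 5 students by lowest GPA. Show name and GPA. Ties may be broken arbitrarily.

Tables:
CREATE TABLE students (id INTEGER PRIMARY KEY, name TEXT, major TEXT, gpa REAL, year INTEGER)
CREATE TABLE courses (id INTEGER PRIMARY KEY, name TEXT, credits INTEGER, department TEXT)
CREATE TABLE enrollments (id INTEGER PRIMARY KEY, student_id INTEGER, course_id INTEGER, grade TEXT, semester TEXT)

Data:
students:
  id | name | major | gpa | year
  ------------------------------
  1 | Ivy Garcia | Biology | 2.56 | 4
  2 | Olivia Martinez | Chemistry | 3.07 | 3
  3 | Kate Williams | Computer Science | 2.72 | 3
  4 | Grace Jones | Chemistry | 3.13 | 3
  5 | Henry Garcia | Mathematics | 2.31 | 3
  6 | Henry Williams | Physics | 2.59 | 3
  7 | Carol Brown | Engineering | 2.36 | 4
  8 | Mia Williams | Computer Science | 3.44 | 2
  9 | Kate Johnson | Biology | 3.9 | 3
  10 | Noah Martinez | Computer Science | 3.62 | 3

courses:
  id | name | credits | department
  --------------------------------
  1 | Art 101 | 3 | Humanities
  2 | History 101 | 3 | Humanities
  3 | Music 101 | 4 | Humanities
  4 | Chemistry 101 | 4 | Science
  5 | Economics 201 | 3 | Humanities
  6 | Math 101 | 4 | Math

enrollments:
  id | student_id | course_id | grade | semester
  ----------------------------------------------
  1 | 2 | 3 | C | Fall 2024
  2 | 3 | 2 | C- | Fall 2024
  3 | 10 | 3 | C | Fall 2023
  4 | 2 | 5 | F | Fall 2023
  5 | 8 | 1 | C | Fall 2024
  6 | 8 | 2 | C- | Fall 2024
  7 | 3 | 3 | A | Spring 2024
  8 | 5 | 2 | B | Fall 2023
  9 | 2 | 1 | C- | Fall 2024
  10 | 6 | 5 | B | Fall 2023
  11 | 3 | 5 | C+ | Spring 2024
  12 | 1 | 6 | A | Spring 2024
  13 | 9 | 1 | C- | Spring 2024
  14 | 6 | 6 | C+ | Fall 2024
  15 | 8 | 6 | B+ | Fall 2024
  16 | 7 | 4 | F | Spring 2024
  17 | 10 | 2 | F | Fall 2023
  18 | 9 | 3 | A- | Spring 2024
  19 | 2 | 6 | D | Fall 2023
SELECT name, gpa FROM students ORDER BY gpa ASC LIMIT 5

Execution result:
name | gpa
Henry Garcia | 2.31
Carol Brown | 2.36
Ivy Garcia | 2.56
Henry Williams | 2.59
Kate Williams | 2.72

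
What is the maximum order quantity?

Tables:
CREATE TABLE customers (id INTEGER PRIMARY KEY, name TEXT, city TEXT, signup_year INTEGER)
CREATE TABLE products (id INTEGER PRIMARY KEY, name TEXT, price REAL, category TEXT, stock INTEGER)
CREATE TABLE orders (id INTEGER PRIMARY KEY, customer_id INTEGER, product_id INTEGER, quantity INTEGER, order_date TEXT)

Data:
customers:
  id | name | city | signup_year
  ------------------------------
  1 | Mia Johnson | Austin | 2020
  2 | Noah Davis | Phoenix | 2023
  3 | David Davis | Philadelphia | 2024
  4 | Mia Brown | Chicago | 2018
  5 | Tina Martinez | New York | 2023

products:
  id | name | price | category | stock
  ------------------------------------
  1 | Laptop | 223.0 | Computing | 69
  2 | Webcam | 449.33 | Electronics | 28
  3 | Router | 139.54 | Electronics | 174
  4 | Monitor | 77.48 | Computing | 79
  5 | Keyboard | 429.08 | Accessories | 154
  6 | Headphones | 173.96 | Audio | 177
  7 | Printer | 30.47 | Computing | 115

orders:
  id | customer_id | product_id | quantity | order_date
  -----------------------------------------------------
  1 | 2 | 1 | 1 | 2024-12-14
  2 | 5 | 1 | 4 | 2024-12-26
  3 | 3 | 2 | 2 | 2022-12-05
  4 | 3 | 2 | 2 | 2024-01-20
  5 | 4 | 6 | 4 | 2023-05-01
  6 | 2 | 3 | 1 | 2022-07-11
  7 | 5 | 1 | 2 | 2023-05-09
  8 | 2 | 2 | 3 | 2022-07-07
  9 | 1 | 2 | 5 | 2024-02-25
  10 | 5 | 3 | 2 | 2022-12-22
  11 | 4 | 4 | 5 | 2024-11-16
SELECT MAX(quantity) FROM orders

Execution result:
5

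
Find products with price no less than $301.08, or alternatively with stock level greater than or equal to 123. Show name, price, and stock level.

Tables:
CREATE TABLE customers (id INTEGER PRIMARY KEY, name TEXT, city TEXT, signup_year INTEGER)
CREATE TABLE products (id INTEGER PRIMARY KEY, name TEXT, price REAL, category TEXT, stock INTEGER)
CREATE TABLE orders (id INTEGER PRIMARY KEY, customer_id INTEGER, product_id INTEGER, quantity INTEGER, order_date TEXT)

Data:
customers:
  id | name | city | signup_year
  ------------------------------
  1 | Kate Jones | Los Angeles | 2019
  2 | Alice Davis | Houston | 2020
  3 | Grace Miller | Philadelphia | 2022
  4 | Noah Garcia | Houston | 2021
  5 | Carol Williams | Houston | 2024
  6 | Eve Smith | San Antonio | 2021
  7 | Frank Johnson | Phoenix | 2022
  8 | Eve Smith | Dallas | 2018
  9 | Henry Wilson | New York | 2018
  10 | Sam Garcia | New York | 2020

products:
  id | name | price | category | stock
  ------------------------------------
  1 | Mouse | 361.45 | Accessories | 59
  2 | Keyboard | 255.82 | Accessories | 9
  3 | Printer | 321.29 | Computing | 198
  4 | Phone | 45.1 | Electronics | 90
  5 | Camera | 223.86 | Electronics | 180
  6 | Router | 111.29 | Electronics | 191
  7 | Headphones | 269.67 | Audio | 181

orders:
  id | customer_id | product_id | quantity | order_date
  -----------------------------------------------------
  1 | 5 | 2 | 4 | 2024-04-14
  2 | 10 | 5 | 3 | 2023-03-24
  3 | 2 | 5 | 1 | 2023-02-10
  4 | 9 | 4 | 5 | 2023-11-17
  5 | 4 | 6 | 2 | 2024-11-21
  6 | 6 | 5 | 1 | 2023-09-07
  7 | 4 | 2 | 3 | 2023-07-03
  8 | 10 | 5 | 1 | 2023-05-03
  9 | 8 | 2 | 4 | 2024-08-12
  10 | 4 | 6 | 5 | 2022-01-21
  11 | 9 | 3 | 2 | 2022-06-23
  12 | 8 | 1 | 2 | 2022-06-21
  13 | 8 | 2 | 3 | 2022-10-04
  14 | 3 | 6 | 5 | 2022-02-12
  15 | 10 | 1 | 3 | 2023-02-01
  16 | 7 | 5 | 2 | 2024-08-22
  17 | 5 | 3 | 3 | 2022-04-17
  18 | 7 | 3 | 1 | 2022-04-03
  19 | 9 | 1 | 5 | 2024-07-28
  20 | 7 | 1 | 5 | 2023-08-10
SELECT name, price, stock FROM products WHERE price >= 301.08 OR stock >= 123

Execution result:
name | price | stock
Mouse | 361.45 | 59
Printer | 321.29 | 198
Camera | 223.86 | 180
Router | 111.29 | 191
Headphones | 269.67 | 181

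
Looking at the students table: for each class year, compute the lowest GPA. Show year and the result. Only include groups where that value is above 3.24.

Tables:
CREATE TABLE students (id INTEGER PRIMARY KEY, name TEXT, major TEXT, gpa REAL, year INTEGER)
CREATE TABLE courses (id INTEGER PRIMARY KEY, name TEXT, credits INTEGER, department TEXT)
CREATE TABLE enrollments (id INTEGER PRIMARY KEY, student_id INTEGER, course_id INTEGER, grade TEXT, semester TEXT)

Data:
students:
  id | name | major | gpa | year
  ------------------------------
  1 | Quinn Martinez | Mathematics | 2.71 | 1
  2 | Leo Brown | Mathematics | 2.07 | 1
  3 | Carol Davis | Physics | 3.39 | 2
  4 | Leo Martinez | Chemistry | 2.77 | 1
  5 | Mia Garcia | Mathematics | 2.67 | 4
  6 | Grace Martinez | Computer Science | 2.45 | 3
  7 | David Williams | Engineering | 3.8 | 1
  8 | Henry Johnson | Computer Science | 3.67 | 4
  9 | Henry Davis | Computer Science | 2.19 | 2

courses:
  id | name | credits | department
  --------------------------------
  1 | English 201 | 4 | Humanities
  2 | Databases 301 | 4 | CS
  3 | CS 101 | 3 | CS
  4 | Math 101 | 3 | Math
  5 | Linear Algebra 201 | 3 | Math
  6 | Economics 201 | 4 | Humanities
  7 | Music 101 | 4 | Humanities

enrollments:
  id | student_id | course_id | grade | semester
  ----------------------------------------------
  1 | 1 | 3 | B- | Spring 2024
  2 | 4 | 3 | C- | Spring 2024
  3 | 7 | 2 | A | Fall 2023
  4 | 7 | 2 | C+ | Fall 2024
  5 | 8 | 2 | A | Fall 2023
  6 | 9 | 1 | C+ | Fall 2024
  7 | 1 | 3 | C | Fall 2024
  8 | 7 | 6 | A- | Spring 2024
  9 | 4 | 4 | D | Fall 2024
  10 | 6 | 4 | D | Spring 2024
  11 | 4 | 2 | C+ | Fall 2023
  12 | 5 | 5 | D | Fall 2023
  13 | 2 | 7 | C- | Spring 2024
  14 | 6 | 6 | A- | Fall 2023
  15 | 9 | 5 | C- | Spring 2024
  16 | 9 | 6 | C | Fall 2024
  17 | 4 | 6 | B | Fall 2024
SELECT year, MIN(gpa) AS min_gpa FROM students GROUP BY year HAVING MIN(gpa) > 3.24

Execution result:
(no rows)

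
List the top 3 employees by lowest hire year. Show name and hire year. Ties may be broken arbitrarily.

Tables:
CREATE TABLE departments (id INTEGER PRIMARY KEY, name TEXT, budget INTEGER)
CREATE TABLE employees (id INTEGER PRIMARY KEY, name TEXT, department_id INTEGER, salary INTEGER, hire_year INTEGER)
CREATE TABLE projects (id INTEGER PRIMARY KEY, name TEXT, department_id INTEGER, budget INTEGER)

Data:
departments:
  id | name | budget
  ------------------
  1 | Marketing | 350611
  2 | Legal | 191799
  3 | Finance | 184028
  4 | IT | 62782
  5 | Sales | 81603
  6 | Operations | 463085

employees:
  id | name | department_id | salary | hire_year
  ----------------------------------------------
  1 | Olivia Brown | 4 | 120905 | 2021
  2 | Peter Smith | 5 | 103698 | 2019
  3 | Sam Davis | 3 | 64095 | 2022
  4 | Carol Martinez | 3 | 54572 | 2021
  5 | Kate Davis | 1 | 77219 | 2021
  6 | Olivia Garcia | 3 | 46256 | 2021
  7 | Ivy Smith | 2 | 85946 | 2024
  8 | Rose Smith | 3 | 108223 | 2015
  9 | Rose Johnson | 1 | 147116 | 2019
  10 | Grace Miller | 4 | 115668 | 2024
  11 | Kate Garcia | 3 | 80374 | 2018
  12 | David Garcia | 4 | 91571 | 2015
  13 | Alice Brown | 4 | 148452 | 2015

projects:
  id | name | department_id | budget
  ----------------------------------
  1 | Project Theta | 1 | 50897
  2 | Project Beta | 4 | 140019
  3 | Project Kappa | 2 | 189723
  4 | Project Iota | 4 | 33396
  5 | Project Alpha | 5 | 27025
SELECT name, hire_year FROM employees ORDER BY hire_year ASC LIMIT 3

Execution result:
name | hire_year
Rose Smith | 2015
David Garcia | 2015
Alice Brown | 2015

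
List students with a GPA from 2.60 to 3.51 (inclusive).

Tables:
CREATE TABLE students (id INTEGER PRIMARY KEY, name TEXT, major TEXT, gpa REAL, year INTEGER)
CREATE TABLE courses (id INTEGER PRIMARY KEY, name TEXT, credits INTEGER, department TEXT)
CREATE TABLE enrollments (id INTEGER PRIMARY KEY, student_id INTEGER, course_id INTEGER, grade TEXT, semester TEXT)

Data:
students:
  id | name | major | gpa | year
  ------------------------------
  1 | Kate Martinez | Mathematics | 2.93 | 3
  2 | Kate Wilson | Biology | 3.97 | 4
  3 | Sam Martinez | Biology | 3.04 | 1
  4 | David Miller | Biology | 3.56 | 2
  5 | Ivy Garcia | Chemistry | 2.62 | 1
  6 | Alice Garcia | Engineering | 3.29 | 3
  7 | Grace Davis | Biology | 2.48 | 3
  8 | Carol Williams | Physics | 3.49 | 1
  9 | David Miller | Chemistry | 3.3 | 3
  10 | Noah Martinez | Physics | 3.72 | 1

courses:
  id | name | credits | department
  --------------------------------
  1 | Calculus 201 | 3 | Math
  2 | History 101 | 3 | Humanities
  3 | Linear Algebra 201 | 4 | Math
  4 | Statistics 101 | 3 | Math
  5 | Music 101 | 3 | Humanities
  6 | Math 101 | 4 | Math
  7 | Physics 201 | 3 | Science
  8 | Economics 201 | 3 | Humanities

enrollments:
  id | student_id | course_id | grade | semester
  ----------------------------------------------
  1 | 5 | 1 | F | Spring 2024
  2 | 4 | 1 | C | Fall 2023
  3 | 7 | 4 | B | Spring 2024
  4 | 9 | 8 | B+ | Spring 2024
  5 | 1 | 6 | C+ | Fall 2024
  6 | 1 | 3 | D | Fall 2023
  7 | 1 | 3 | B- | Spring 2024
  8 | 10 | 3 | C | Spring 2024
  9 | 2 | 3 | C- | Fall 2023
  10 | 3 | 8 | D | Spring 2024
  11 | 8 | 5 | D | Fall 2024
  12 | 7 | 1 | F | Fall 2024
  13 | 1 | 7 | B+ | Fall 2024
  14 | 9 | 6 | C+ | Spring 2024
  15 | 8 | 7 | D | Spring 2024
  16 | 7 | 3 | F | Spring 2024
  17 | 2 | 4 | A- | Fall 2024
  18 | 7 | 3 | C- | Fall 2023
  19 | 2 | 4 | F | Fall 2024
SELECT name, gpa FROM students WHERE gpa BETWEEN 2.6 AND 3.51

Execution result:
name | gpa
Kate Martinez | 2.93
Sam Martinez | 3.04
Ivy Garcia | 2.62
Alice Garcia | 3.29
Carol Williams | 3.49
David Miller | 3.30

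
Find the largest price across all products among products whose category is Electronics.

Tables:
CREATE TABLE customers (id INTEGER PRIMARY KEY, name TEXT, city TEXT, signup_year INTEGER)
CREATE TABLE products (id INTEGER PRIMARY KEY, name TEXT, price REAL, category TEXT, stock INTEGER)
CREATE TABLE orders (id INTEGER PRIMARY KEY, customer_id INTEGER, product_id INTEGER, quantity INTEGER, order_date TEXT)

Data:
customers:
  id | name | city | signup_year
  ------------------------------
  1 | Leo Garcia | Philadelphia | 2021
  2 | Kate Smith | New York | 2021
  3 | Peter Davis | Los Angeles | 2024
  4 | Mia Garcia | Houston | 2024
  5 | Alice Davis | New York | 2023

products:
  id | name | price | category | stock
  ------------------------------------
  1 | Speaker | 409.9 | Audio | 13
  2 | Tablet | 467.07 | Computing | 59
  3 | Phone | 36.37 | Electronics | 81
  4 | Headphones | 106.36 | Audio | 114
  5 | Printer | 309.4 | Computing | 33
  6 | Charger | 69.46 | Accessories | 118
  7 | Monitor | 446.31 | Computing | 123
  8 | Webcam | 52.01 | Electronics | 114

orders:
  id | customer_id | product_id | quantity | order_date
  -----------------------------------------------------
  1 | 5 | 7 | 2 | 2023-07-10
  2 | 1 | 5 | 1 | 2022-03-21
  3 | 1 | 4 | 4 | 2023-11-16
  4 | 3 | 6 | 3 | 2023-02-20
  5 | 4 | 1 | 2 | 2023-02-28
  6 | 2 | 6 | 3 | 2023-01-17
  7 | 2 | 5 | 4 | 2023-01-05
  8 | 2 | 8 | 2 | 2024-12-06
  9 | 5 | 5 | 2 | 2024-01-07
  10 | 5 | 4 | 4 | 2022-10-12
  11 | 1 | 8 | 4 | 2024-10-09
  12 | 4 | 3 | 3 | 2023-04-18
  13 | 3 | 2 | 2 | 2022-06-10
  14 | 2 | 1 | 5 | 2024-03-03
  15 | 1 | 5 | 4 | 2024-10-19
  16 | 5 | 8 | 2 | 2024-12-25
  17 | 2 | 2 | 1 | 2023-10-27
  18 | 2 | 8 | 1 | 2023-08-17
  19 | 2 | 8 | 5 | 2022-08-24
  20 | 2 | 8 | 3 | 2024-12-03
SELECT MAX(price) FROM products WHERE category = 'Electronics'

Execution result:
52.01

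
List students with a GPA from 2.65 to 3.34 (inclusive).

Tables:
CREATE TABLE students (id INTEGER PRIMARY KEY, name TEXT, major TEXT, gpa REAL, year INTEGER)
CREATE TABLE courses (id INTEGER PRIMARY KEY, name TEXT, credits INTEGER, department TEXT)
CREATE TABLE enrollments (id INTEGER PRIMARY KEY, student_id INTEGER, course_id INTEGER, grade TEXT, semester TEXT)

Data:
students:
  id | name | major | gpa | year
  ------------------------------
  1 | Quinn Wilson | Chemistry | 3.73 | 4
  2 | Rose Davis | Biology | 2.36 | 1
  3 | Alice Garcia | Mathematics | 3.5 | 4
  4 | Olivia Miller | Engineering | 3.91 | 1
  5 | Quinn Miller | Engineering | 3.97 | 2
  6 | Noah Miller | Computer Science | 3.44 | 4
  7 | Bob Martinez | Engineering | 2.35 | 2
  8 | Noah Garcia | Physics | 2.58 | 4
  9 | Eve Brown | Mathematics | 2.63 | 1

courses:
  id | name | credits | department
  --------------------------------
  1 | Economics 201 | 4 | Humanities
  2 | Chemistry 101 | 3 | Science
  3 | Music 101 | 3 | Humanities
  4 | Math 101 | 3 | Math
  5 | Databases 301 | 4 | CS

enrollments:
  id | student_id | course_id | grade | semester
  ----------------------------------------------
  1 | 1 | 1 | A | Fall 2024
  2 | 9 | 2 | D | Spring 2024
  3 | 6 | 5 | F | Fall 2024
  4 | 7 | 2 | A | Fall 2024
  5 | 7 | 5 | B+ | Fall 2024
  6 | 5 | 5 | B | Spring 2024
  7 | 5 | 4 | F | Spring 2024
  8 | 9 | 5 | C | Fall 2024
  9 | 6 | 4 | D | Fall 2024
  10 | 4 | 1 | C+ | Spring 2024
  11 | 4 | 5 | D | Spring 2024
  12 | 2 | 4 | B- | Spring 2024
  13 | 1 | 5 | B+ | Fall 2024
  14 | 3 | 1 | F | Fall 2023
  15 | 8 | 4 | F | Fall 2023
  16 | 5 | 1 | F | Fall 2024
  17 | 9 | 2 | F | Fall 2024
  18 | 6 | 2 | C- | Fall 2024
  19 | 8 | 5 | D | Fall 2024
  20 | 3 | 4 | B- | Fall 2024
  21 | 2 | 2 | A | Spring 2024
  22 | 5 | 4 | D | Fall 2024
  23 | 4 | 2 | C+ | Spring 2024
SELECT name, gpa FROM students WHERE gpa BETWEEN 2.65 AND 3.34

Execution result:
(no rows)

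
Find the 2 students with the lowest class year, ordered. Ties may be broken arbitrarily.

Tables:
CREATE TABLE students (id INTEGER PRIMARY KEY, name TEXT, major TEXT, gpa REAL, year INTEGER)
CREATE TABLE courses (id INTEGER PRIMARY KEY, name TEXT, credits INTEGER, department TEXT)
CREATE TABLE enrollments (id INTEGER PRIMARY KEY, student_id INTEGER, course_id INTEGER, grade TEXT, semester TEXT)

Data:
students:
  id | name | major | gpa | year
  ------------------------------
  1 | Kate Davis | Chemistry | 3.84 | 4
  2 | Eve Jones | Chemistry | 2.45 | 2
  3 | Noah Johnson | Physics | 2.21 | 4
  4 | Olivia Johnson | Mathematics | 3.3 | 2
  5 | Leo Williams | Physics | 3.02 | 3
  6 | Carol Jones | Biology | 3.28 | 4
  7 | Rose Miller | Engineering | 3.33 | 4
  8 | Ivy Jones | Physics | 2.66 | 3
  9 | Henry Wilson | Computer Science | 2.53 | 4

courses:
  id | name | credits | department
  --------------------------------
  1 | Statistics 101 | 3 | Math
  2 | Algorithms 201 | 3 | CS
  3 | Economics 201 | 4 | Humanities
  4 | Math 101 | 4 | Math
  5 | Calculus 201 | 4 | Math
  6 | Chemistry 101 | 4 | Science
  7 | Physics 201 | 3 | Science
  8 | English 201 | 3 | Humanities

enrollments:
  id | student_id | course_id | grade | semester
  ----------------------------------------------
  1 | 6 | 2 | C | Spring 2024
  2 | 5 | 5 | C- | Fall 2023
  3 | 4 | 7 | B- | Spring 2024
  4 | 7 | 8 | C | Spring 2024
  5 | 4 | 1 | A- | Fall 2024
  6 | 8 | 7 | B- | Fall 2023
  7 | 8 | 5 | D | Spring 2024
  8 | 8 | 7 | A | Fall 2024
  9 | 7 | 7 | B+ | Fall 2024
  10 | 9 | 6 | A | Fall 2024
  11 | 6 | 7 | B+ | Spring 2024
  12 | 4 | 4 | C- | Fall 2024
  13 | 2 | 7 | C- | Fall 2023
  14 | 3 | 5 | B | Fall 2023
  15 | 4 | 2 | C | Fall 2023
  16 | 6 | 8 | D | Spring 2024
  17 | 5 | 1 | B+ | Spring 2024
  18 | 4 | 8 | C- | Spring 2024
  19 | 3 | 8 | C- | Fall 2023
SELECT name, year FROM students ORDER BY year ASC LIMIT 2

Execution result:
name | year
Eve Jones | 2
Olivia Johnson | 2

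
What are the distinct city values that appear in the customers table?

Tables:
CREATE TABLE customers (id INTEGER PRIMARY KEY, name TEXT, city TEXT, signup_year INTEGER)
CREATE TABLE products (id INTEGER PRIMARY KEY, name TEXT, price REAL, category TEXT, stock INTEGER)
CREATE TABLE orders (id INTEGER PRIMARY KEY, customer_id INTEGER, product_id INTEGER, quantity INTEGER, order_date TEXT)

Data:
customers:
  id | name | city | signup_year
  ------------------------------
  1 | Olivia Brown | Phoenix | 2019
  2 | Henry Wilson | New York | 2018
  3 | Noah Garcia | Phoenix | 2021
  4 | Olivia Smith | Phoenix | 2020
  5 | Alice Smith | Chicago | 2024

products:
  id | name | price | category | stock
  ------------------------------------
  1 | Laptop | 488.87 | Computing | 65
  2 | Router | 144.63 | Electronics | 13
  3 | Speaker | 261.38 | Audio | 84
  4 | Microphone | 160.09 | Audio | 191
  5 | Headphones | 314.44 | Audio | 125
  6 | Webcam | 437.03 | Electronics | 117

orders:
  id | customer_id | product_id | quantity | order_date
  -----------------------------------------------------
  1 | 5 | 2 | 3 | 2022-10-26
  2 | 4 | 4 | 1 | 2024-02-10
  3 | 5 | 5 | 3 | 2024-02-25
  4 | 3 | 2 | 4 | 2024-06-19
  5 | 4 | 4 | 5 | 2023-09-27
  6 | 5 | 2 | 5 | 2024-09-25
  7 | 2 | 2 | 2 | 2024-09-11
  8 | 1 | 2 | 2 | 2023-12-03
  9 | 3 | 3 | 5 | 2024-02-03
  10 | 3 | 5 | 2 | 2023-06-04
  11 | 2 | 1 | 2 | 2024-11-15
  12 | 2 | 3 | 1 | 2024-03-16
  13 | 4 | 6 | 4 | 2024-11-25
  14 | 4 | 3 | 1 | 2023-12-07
SELECT DISTINCT city FROM customers

Execution result:
city
Phoenix
New York
Chicago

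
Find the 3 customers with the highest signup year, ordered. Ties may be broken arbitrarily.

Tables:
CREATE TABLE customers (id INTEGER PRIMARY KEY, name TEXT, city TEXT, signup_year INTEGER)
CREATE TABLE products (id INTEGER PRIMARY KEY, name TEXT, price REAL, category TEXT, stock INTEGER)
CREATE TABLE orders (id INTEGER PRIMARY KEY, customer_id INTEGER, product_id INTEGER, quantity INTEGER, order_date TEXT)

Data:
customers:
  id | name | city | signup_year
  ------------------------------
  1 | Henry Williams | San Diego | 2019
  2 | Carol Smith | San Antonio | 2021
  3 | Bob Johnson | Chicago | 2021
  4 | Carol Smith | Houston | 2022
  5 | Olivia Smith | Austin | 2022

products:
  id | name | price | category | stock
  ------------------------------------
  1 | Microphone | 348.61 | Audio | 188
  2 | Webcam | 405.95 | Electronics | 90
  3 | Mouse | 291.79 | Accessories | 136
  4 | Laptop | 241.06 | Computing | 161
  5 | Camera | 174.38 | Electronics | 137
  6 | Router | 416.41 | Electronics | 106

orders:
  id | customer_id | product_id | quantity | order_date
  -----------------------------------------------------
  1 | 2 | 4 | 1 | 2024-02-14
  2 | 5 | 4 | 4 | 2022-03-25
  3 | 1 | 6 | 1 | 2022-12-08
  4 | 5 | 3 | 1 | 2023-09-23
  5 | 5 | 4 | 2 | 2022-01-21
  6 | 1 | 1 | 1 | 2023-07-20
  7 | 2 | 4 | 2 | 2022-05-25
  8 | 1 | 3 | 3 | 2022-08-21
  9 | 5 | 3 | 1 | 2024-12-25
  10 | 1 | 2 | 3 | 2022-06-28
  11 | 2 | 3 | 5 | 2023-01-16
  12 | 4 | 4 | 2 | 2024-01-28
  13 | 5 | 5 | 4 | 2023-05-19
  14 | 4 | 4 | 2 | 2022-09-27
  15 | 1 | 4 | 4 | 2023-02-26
SELECT name, signup_year FROM customers ORDER BY signup_year DESC LIMIT 3

Execution result:
name | signup_year
Carol Smith | 2022
Olivia Smith | 2022
Carol Smith | 2021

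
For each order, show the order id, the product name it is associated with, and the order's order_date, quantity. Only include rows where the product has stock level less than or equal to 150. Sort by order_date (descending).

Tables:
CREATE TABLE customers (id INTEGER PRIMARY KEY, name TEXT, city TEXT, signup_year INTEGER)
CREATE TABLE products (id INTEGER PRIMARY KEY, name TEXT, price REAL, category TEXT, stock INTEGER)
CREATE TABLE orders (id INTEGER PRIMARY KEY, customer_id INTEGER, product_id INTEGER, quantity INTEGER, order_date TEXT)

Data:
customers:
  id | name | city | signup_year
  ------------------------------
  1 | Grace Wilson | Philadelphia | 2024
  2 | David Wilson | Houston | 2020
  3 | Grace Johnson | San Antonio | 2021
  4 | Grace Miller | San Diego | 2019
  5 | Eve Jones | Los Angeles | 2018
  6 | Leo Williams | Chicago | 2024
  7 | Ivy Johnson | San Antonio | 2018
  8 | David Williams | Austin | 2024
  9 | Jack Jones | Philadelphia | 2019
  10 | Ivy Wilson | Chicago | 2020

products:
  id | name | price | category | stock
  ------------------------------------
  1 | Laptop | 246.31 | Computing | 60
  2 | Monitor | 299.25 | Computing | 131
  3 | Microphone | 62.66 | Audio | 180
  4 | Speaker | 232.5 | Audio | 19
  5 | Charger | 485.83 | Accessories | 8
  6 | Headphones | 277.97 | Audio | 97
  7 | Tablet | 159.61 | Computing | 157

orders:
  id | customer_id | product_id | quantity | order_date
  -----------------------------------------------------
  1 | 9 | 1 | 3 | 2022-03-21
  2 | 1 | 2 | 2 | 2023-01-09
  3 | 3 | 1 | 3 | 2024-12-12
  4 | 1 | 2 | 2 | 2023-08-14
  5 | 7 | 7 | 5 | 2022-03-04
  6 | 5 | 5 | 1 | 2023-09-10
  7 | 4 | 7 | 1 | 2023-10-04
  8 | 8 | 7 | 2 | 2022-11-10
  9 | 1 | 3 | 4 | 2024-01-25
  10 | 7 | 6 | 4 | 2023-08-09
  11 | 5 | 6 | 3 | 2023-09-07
SELECT c.id, p.name AS product, c.order_date, c.quantity FROM orders c JOIN products p ON c.product_id = p.id WHERE p.stock <= 150 ORDER BY c.order_date DESC

Execution result:
id | product | order_date | quantity
3 | Laptop | 2024-12-12 | 3
6 | Charger | 2023-09-10 | 1
11 | Headphones | 2023-09-07 | 3
4 | Monitor | 2023-08-14 | 2
10 | Headphones | 2023-08-09 | 4
2 | Monitor | 2023-01-09 | 2
1 | Laptop | 2022-03-21 | 3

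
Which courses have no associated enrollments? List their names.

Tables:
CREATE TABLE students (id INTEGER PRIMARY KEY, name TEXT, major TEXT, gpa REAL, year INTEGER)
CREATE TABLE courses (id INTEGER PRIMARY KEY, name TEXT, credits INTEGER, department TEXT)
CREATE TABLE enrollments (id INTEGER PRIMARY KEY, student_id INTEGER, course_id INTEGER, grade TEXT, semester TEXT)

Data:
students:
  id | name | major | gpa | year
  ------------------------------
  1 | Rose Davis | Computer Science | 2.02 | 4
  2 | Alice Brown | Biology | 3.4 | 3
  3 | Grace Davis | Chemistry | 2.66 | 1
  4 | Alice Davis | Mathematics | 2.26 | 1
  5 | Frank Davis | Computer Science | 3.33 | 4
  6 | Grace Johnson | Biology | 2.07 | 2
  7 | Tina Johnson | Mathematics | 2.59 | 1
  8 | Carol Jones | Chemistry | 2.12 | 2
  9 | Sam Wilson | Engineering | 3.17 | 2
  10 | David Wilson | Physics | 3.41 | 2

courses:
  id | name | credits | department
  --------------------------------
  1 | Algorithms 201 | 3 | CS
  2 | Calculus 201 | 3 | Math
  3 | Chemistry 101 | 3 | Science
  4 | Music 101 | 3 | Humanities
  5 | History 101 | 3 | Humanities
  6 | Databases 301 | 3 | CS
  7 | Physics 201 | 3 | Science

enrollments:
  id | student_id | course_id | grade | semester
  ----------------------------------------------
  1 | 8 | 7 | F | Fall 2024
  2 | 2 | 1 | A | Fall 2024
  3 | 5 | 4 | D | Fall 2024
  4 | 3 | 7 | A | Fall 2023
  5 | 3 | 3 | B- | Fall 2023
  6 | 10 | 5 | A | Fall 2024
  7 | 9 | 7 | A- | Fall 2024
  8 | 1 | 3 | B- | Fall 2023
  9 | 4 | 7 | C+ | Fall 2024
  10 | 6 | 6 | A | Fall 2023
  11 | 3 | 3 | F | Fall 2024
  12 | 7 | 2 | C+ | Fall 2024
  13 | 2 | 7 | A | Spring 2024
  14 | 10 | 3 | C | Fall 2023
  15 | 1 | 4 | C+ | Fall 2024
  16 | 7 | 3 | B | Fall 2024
SELECT p.name FROM courses p LEFT JOIN enrollments c ON c.course_id = p.id WHERE c.id IS NULL

Execution result:
(no rows)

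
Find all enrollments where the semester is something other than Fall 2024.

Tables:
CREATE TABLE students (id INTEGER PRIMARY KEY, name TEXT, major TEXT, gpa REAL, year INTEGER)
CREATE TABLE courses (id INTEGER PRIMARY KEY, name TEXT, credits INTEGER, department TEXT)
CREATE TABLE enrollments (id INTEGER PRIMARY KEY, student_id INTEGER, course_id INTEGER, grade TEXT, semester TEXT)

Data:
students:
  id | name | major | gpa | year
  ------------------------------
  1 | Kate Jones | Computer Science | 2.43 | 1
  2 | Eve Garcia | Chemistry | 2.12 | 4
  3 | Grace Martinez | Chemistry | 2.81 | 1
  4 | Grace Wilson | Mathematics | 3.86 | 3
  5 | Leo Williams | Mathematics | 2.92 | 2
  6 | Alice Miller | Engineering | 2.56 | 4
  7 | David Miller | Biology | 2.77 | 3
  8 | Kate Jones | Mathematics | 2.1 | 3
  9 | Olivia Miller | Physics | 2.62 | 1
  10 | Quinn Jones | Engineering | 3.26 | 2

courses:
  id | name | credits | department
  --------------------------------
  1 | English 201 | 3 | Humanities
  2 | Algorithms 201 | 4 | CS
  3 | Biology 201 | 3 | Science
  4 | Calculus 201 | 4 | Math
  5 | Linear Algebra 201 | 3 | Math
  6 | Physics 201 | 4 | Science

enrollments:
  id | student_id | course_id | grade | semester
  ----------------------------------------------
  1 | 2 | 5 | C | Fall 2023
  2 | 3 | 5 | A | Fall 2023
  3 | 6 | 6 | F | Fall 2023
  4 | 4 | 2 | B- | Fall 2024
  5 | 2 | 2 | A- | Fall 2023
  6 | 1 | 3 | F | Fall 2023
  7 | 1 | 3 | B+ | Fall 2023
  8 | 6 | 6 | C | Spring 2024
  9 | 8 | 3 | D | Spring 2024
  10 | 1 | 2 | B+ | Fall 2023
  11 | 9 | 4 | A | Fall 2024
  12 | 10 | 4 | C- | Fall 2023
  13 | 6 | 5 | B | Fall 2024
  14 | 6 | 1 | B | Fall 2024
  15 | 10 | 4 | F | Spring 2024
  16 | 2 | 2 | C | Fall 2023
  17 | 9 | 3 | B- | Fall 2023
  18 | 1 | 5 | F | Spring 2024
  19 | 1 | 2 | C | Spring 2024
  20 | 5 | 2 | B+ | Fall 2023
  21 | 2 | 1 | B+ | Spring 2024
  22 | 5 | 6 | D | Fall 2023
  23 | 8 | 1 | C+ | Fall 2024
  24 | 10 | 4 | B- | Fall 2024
SELECT id, semester FROM enrollments WHERE semester <> 'Fall 2024'

Execution result:
id | semester
1 | Fall 2023
2 | Fall 2023
3 | Fall 2023
5 | Fall 2023
6 | Fall 2023
7 | Fall 2023
8 | Spring 2024
9 | Spring 2024
10 | Fall 2023
12 | Fall 2023
15 | Spring 2024
16 | Fall 2023
17 | Fall 2023
18 | Spring 2024
19 | Spring 2024
20 | Fall 2023
21 | Spring 2024
22 | Fall 2023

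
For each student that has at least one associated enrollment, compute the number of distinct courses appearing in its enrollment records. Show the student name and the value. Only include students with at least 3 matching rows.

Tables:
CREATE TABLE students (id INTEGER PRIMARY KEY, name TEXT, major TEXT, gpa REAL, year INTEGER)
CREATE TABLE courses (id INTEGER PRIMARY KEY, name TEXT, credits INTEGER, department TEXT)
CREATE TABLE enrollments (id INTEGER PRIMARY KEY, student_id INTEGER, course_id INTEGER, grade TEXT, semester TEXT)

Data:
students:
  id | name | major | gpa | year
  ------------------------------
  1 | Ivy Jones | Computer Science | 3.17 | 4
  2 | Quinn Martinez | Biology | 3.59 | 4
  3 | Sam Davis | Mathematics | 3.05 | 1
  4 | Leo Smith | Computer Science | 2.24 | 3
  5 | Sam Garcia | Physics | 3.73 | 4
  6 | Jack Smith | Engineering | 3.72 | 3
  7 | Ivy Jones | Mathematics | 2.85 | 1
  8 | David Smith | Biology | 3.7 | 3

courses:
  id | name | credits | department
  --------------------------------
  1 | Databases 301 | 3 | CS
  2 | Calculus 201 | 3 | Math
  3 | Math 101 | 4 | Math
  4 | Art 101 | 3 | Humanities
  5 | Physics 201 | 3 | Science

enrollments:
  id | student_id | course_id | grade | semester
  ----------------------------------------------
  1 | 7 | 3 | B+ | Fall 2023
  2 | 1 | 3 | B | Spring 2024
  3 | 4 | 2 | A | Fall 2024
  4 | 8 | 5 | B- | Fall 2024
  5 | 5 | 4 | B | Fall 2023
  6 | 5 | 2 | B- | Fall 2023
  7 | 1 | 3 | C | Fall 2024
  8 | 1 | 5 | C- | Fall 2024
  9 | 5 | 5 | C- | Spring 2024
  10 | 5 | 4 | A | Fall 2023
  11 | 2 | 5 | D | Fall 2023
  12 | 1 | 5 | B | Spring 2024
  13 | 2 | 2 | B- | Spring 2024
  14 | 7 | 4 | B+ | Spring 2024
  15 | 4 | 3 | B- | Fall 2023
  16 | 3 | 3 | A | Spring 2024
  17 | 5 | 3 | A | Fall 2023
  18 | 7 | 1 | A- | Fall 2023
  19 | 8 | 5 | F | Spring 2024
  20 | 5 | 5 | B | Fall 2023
SELECT p.name, COUNT(DISTINCT c.course_id) AS distinct_course_count FROM enrollments c JOIN students p ON c.student_id = p.id GROUP BY p.id, p.name HAVING COUNT(*) >= 3

Execution result:
name | distinct_course_count
Ivy Jones | 2
Sam Garcia | 4
Ivy Jones | 3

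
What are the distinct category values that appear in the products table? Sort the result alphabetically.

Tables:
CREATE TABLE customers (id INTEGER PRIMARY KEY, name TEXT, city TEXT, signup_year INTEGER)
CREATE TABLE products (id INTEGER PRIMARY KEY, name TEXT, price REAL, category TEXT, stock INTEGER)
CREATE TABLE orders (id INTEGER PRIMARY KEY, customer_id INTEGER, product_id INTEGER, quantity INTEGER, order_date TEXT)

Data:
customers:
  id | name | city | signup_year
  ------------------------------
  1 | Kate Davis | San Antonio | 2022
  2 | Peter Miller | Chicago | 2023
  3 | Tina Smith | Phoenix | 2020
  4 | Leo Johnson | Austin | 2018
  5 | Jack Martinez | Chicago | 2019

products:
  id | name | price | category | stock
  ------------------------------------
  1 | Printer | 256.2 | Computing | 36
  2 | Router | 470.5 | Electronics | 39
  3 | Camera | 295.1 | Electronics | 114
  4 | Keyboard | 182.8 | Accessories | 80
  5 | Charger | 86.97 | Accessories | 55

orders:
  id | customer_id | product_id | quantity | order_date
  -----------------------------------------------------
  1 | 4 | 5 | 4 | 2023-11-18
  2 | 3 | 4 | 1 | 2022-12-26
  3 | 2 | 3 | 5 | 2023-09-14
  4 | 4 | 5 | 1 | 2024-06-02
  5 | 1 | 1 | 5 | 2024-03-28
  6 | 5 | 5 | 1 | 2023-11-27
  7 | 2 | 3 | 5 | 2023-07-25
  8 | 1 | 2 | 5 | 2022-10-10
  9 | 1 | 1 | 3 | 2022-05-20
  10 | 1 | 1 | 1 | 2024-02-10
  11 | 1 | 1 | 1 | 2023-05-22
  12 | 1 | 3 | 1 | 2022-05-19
SELECT DISTINCT category FROM products ORDER BY category

Execution result:
category
Accessories
Computing
Electronics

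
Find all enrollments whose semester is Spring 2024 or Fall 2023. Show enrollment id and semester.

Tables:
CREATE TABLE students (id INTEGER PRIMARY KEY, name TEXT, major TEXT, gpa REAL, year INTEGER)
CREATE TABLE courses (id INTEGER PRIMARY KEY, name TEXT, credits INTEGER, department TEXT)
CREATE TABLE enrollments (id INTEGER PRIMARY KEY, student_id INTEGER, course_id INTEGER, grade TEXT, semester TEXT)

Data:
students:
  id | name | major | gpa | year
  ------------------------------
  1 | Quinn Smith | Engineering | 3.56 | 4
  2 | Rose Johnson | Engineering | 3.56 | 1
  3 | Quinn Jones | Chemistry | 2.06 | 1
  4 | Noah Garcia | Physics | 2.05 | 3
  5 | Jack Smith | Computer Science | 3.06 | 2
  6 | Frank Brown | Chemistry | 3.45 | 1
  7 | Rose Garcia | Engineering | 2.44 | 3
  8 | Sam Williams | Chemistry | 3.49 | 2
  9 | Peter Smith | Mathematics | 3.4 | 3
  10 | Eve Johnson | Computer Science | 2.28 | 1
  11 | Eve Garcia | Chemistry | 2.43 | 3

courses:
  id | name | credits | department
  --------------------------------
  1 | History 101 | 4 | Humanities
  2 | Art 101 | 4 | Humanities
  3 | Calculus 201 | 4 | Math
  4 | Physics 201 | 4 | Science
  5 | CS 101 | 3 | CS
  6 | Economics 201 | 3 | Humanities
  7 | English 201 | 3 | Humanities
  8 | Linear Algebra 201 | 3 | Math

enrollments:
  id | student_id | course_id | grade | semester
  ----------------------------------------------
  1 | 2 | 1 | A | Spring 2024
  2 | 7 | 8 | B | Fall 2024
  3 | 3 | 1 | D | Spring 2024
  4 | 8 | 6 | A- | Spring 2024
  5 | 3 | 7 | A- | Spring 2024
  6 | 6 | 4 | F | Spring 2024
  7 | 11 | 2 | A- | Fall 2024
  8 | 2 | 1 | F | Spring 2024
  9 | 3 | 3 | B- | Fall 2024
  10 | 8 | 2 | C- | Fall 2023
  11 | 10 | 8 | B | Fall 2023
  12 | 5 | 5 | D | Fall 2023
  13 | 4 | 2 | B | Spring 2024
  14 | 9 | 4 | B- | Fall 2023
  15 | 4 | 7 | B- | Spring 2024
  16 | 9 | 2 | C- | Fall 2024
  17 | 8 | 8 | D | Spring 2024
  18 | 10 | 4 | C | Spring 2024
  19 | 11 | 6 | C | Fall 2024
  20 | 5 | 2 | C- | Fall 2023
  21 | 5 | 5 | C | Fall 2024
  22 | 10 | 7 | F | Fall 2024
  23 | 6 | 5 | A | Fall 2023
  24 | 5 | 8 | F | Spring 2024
SELECT id, semester FROM enrollments WHERE semester IN ('Spring 2024', 'Fall 2023')

Execution result:
id | semester
1 | Spring 2024
3 | Spring 2024
4 | Spring 2024
5 | Spring 2024
6 | Spring 2024
8 | Spring 2024
10 | Fall 2023
11 | Fall 2023
12 | Fall 2023
13 | Spring 2024
14 | Fall 2023
15 | Spring 2024
17 | Spring 2024
18 | Spring 2024
20 | Fall 2023
23 | Fall 2023
24 | Spring 2024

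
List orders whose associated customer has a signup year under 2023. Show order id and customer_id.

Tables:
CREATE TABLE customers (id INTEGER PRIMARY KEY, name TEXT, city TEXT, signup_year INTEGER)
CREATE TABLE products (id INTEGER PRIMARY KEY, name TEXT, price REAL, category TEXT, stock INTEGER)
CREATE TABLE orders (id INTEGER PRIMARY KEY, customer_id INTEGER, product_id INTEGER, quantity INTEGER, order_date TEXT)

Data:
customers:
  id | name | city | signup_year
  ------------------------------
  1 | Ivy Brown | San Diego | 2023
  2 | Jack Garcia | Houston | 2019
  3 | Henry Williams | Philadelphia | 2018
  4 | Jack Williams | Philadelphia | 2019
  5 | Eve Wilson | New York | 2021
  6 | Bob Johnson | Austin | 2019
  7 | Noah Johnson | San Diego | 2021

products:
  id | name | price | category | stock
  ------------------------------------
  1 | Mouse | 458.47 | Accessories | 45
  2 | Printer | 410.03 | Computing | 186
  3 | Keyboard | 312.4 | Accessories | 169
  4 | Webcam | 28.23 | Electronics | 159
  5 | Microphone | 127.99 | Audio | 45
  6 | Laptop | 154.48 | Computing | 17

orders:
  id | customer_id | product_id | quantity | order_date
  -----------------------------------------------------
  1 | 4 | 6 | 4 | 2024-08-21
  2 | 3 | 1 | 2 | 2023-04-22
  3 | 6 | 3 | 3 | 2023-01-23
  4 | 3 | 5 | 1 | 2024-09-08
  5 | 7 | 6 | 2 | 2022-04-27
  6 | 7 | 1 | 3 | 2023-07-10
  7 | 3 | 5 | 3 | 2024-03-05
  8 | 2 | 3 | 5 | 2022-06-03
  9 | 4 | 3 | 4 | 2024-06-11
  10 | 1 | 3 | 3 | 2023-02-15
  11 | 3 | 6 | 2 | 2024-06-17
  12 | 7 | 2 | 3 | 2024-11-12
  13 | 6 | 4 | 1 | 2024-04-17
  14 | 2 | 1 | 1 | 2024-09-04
SELECT id, customer_id FROM orders WHERE customer_id IN (SELECT id FROM customers WHERE signup_year < 2023)

Execution result:
id | customer_id
1 | 4
2 | 3
3 | 6
4 | 3
5 | 7
6 | 7
7 | 3
8 | 2
9 | 4
11 | 3
12 | 7
13 | 6
14 | 2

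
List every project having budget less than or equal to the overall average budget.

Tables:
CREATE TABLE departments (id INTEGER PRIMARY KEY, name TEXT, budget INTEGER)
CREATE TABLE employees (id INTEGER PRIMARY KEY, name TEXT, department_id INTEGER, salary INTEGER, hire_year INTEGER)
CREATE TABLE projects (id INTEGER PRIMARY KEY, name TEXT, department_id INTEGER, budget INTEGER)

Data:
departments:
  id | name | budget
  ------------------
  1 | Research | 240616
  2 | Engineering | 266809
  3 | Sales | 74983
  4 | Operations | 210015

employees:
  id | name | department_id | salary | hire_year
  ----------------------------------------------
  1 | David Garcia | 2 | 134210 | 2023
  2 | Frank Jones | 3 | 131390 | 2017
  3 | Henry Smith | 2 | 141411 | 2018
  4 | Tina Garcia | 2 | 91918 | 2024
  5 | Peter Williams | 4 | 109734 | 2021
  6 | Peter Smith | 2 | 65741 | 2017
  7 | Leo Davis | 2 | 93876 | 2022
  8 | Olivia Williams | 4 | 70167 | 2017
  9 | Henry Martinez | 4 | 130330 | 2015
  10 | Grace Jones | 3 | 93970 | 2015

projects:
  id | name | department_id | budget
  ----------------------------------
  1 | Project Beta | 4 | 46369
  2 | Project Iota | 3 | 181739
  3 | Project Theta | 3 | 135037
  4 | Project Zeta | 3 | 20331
SELECT name, budget FROM projects WHERE budget <= (SELECT AVG(budget) FROM projects)

Execution result:
name | budget
Project Beta | 46369
Project Zeta | 20331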